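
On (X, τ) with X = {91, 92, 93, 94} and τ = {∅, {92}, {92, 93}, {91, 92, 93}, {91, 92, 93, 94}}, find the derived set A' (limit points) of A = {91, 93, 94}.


A' = {91, 94}

For each x ∈ X, list the open sets U ∈ τ with x ∈ U, then check whether U ∩ (A ∖ {x}) ≠ ∅ for every such U.
  x = 91: opens ∋ x are {91, 92, 93}, {91, 92, 93, 94}; each meets A ∖ {91}, so x IS a limit point.
  x = 92: open {92} ∋ x has {92} ∩ (A ∖ {92}) = ∅, so x is NOT a limit point.
  x = 93: open {92, 93} ∋ x has {92, 93} ∩ (A ∖ {93}) = ∅, so x is NOT a limit point.
  x = 94: opens ∋ x are {91, 92, 93, 94}; each meets A ∖ {94}, so x IS a limit point.
Collecting: A' = {91, 94}.


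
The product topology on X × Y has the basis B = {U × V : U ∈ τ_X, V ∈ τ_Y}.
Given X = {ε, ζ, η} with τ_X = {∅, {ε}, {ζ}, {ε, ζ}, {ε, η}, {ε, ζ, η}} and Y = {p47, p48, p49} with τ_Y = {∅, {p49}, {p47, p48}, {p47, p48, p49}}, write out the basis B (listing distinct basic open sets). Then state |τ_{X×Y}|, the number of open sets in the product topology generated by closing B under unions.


Basis B = {∅ × ∅, {ε} × {p49}, {ζ} × {p49}, {ε} × {p47, p48}, {ε, ζ} × {p49}, {ε, η} × {p49}, {ζ} × {p47, p48}, {ε} × {p47, p48, p49}, {ε, ζ, η} × {p49}, {ζ} × {p47, p48, p49}, {ε, ζ} × {p47, p48}, {ε, η} × {p47, p48}, {ε, ζ} × {p47, p48, p49}, {ε, η} × {p47, p48, p49}, {ε, ζ, η} × {p47, p48}, {ε, ζ, η} × {p47, p48, p49}}; |τ_{X×Y}| = 36.

Enumerate products U × V with U ∈ τ_X, V ∈ τ_Y (deduplicated):
  ∅ × ∅ = {} (∅)
  {ε} × {p49} = {(ε,p49)}
  {ζ} × {p49} = {(ζ,p49)}
  {ε} × {p47, p48} = {(ε,p47), (ε,p48)}
  {ε, ζ} × {p49} = {(ε,p49), (ζ,p49)}
  {ε, η} × {p49} = {(ε,p49), (η,p49)}
  {ζ} × {p47, p48} = {(ζ,p47), (ζ,p48)}
  {ε} × {p47, p48, p49} = {(ε,p47), (ε,p48), (ε,p49)}
  {ε, ζ, η} × {p49} = {(ε,p49), (ζ,p49), (η,p49)}
  {ζ} × {p47, p48, p49} = {(ζ,p47), (ζ,p48), (ζ,p49)}
  {ε, ζ} × {p47, p48} = {(ε,p47), (ε,p48), (ζ,p47), (ζ,p48)}
  {ε, η} × {p47, p48} = {(ε,p47), (ε,p48), (η,p47), (η,p48)}
  {ε, ζ} × {p47, p48, p49} = {(ε,p47), (ε,p48), (ε,p49), (ζ,p47), (ζ,p48), (ζ,p49)}
  {ε, η} × {p47, p48, p49} = {(ε,p47), (ε,p48), (ε,p49), (η,p47), (η,p48), (η,p49)}
  {ε, ζ, η} × {p47, p48} = {(ε,p47), (ε,p48), (ζ,p47), (ζ,p48), (η,p47), (η,p48)}
  {ε, ζ, η} × {p47, p48, p49} = {(ε,p47), (ε,p48), (ε,p49), (ζ,p47), (ζ,p48), (ζ,p49), (η,p47), (η,p48), (η,p49)}
These 16 distinct sets form the basis B.
Close under arbitrary unions to get τ_{X×Y}; counting gives |τ_{X×Y}| = 36.


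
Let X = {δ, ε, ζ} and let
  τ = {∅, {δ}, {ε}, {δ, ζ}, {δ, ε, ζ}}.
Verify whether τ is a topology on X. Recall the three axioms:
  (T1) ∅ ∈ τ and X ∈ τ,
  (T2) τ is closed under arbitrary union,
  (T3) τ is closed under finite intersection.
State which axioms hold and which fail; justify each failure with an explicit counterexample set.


τ is NOT a topology on X.

Axiom (T1): ∅ ∈ τ? Yes; X ∈ τ? Yes.
Axiom (T2/T3): check pairwise unions and intersections of members of τ.
Counterexample for (T2): {δ} ∪ {ε} = {δ, ε} ∉ τ. Therefore τ is NOT a topology.


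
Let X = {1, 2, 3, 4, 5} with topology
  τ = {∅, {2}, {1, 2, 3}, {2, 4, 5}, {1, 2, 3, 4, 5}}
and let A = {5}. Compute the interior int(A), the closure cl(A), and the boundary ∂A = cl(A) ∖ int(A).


int(A) = ∅, cl(A) = {4, 5}, ∂A = {4, 5}.

Closed sets in (X, τ) are complements of opens:
  closed(X, τ) = {∅, {1, 3}, {4, 5}, {1, 3, 4, 5}, {1, 2, 3, 4, 5}}.
int(A) = ⋃ {U ∈ τ : U ⊆ A}. Opens contained in A: ∅.
Taking the union of these: int(A) = ∅.
cl(A) = ⋂ {C closed : A ⊆ C}. Closed sets containing A: {4, 5}, {1, 3, 4, 5}, {1, 2, 3, 4, 5}.
Intersecting these: cl(A) = {4, 5}.
∂A = cl(A) ∖ int(A) = {4, 5} ∖ ∅ = {4, 5}.


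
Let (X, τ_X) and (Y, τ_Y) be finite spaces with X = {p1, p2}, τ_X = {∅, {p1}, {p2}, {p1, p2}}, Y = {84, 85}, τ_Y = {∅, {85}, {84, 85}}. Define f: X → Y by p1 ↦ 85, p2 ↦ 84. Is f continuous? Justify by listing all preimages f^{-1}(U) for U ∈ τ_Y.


f IS continuous.

Compute f^{-1}(U) for each U ∈ τ_Y:
  U = ∅: f^{-1}(U) = ∅ ∈ τ_X ✓.
  U = {85}: f^{-1}(U) = {p1} ∈ τ_X ✓.
  U = {84, 85}: f^{-1}(U) = {p1, p2} ∈ τ_X ✓.
Every preimage lies in τ_X, so f IS continuous.


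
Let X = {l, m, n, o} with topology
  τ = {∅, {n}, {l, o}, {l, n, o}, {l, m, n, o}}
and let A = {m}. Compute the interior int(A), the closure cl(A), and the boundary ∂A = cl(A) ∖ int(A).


int(A) = ∅, cl(A) = {m}, ∂A = {m}.

Closed sets in (X, τ) are complements of opens:
  closed(X, τ) = {∅, {m}, {m, n}, {l, m, o}, {l, m, n, o}}.
int(A) = ⋃ {U ∈ τ : U ⊆ A}. Opens contained in A: ∅.
Taking the union of these: int(A) = ∅.
cl(A) = ⋂ {C closed : A ⊆ C}. Closed sets containing A: {m}, {m, n}, {l, m, o}, {l, m, n, o}.
Intersecting these: cl(A) = {m}.
∂A = cl(A) ∖ int(A) = {m} ∖ ∅ = {m}.


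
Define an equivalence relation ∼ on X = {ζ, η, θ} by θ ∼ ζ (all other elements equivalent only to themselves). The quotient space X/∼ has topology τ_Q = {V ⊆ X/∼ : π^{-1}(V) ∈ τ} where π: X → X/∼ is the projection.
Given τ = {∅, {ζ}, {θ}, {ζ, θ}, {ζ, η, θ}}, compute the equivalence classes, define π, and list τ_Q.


X/∼ = {[ζ=θ], [η]}; |τ_Q| = 3.

Equivalence classes: [ζ=θ], [η].
Quotient map π: X → X/∼ sends ζ ↦ [ζ=θ], η ↦ [η], θ ↦ [ζ=θ].
For each subset V ⊆ X/∼, compute π^{-1}(V) ⊆ X and check whether π^{-1}(V) ∈ τ. V is open in τ_Q iff π^{-1}(V) ∈ τ.
  V = {}: π^{-1}(V) = ∅ ∈ τ ✓.
  V = {[ζ=θ]}: π^{-1}(V) = {ζ, θ} ∈ τ ✓.
  V = {[η]}: π^{-1}(V) = {η} ∉ τ ✗.
  V = {[ζ=θ], [η]}: π^{-1}(V) = {ζ, η, θ} ∈ τ ✓.
Open sets in the quotient: τ_Q = {{}, {[ζ=θ]}, {[ζ=θ], [η]}} (3 elements).


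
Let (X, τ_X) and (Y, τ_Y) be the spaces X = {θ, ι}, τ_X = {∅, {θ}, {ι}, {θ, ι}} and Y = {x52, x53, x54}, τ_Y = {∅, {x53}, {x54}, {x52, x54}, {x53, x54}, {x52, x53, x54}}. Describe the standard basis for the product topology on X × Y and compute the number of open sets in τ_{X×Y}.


Basis B = {∅ × ∅, {θ} × {x53}, {θ} × {x54}, {ι} × {x53}, {ι} × {x54}, {θ} × {x52, x54}, {θ} × {x53, x54}, {θ, ι} × {x53}, {θ, ι} × {x54}, {ι} × {x52, x54}, {ι} × {x53, x54}, {θ} × {x52, x53, x54}, {ι} × {x52, x53, x54}, {θ, ι} × {x52, x54}, {θ, ι} × {x53, x54}, {θ, ι} × {x52, x53, x54}}; |τ_{X×Y}| = 36.

Enumerate products U × V with U ∈ τ_X, V ∈ τ_Y (deduplicated):
  ∅ × ∅ = {} (∅)
  {θ} × {x53} = {(θ,x53)}
  {θ} × {x54} = {(θ,x54)}
  {ι} × {x53} = {(ι,x53)}
  {ι} × {x54} = {(ι,x54)}
  {θ} × {x52, x54} = {(θ,x52), (θ,x54)}
  {θ} × {x53, x54} = {(θ,x53), (θ,x54)}
  {θ, ι} × {x53} = {(θ,x53), (ι,x53)}
  {θ, ι} × {x54} = {(θ,x54), (ι,x54)}
  {ι} × {x52, x54} = {(ι,x52), (ι,x54)}
  {ι} × {x53, x54} = {(ι,x53), (ι,x54)}
  {θ} × {x52, x53, x54} = {(θ,x52), (θ,x53), (θ,x54)}
  {ι} × {x52, x53, x54} = {(ι,x52), (ι,x53), (ι,x54)}
  {θ, ι} × {x52, x54} = {(θ,x52), (θ,x54), (ι,x52), (ι,x54)}
  {θ, ι} × {x53, x54} = {(θ,x53), (θ,x54), (ι,x53), (ι,x54)}
  {θ, ι} × {x52, x53, x54} = {(θ,x52), (θ,x53), (θ,x54), (ι,x52), (ι,x53), (ι,x54)}
These 16 distinct sets form the basis B.
Close under arbitrary unions to get τ_{X×Y}; counting gives |τ_{X×Y}| = 36.


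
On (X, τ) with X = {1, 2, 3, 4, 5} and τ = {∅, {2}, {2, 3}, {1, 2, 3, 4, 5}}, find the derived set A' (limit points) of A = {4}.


A' = {1, 5}

For each x ∈ X, list the open sets U ∈ τ with x ∈ U, then check whether U ∩ (A ∖ {x}) ≠ ∅ for every such U.
  x = 1: opens ∋ x are {1, 2, 3, 4, 5}; each meets A ∖ {1}, so x IS a limit point.
  x = 2: open {2} ∋ x has {2} ∩ (A ∖ {2}) = ∅, so x is NOT a limit point.
  x = 3: open {2, 3} ∋ x has {2, 3} ∩ (A ∖ {3}) = ∅, so x is NOT a limit point.
  x = 4: open {1, 2, 3, 4, 5} ∋ x has {1, 2, 3, 4, 5} ∩ (A ∖ {4}) = ∅, so x is NOT a limit point.
  x = 5: opens ∋ x are {1, 2, 3, 4, 5}; each meets A ∖ {5}, so x IS a limit point.
Collecting: A' = {1, 5}.


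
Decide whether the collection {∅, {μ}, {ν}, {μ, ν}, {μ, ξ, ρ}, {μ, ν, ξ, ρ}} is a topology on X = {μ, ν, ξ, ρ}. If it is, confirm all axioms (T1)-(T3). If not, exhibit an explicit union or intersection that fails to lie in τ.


τ IS a topology on X.

Axiom (T1): ∅ ∈ τ? Yes; X ∈ τ? Yes.
Axiom (T2/T3): check pairwise unions and intersections of members of τ.
All pairwise intersections and unions checked — each lies in τ. Therefore τ satisfies (T1), (T2), (T3): it IS a topology on X.


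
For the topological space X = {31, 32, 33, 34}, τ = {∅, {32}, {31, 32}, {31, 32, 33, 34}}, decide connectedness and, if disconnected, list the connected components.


(X, τ) is connected.

Find clopen sets (U ∈ τ with X ∖ U ∈ τ):
  U = ∅, X ∖ U = {31, 32, 33, 34} — both open, so U is clopen.
  U = {31, 32, 33, 34}, X ∖ U = ∅ — both open, so U is clopen.
Only trivial clopens (∅ and X) exist, so (X, τ) is connected.
Compute connected components by grouping points that agree on all clopens:
  component: {31, 32, 33, 34}


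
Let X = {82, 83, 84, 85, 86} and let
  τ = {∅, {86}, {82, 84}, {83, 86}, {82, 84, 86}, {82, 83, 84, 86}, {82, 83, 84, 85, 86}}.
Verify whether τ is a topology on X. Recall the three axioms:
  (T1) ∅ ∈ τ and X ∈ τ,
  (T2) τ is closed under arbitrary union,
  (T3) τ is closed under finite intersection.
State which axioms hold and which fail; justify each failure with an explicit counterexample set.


τ IS a topology on X.

Axiom (T1): ∅ ∈ τ? Yes; X ∈ τ? Yes.
Axiom (T2/T3): check pairwise unions and intersections of members of τ.
All pairwise intersections and unions checked — each lies in τ. Therefore τ satisfies (T1), (T2), (T3): it IS a topology on X.


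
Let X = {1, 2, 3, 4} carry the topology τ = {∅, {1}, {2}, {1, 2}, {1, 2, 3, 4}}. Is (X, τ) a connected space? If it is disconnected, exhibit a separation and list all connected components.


(X, τ) is connected.

Find clopen sets (U ∈ τ with X ∖ U ∈ τ):
  U = ∅, X ∖ U = {1, 2, 3, 4} — both open, so U is clopen.
  U = {1, 2, 3, 4}, X ∖ U = ∅ — both open, so U is clopen.
Only trivial clopens (∅ and X) exist, so (X, τ) is connected.
Compute connected components by grouping points that agree on all clopens:
  component: {1, 2, 3, 4}


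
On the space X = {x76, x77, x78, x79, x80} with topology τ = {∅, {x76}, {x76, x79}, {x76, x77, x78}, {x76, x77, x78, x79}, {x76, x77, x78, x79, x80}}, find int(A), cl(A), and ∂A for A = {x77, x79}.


int(A) = ∅, cl(A) = {x77, x78, x79, x80}, ∂A = {x77, x78, x79, x80}.

Closed sets in (X, τ) are complements of opens:
  closed(X, τ) = {∅, {x80}, {x79, x80}, {x77, x78, x80}, {x77, x78, x79, x80}, {x76, x77, x78, x79, x80}}.
int(A) = ⋃ {U ∈ τ : U ⊆ A}. Opens contained in A: ∅.
Taking the union of these: int(A) = ∅.
cl(A) = ⋂ {C closed : A ⊆ C}. Closed sets containing A: {x77, x78, x79, x80}, {x76, x77, x78, x79, x80}.
Intersecting these: cl(A) = {x77, x78, x79, x80}.
∂A = cl(A) ∖ int(A) = {x77, x78, x79, x80} ∖ ∅ = {x77, x78, x79, x80}.


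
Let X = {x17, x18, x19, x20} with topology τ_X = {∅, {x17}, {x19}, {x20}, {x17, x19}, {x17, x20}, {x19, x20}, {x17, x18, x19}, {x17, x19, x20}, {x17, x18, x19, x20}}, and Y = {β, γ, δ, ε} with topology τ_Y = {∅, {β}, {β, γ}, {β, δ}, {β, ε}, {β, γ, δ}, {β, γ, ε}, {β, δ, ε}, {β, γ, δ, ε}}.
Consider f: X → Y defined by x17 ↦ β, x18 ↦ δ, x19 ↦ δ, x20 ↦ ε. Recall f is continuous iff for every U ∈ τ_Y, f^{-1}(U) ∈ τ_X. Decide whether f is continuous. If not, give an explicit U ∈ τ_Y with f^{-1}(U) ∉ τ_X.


f IS continuous.

Compute f^{-1}(U) for each U ∈ τ_Y:
  U = ∅: f^{-1}(U) = ∅ ∈ τ_X ✓.
  U = {β}: f^{-1}(U) = {x17} ∈ τ_X ✓.
  U = {β, γ}: f^{-1}(U) = {x17} ∈ τ_X ✓.
  U = {β, δ}: f^{-1}(U) = {x17, x18, x19} ∈ τ_X ✓.
  U = {β, ε}: f^{-1}(U) = {x17, x20} ∈ τ_X ✓.
  U = {β, γ, δ}: f^{-1}(U) = {x17, x18, x19} ∈ τ_X ✓.
  U = {β, γ, ε}: f^{-1}(U) = {x17, x20} ∈ τ_X ✓.
  U = {β, δ, ε}: f^{-1}(U) = {x17, x18, x19, x20} ∈ τ_X ✓.
  U = {β, γ, δ, ε}: f^{-1}(U) = {x17, x18, x19, x20} ∈ τ_X ✓.
Every preimage lies in τ_X, so f IS continuous.


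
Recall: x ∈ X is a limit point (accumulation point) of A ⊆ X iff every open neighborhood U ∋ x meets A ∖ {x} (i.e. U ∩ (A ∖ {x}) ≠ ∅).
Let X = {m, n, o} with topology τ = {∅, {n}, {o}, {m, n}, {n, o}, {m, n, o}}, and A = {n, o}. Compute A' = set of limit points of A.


A' = {m}

For each x ∈ X, list the open sets U ∈ τ with x ∈ U, then check whether U ∩ (A ∖ {x}) ≠ ∅ for every such U.
  x = m: opens ∋ x are {m, n}, {m, n, o}; each meets A ∖ {m}, so x IS a limit point.
  x = n: open {n} ∋ x has {n} ∩ (A ∖ {n}) = ∅, so x is NOT a limit point.
  x = o: open {o} ∋ x has {o} ∩ (A ∖ {o}) = ∅, so x is NOT a limit point.
Collecting: A' = {m}.


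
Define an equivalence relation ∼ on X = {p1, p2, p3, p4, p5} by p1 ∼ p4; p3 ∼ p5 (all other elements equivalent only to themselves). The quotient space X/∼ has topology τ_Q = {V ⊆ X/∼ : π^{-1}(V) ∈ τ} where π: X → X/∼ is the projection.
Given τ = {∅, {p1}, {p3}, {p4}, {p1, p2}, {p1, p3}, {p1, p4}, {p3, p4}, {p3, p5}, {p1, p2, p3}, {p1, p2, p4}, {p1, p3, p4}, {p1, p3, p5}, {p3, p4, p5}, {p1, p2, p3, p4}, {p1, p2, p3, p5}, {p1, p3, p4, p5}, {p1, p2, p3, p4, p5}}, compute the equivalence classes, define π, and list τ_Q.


X/∼ = {[p1=p4], [p2], [p3=p5]}; |τ_Q| = 6.

Equivalence classes: [p1=p4], [p2], [p3=p5].
Quotient map π: X → X/∼ sends p1 ↦ [p1=p4], p2 ↦ [p2], p3 ↦ [p3=p5], p4 ↦ [p1=p4], p5 ↦ [p3=p5].
For each subset V ⊆ X/∼, compute π^{-1}(V) ⊆ X and check whether π^{-1}(V) ∈ τ. V is open in τ_Q iff π^{-1}(V) ∈ τ.
  V = {}: π^{-1}(V) = ∅ ∈ τ ✓.
  V = {[p1=p4]}: π^{-1}(V) = {p1, p4} ∈ τ ✓.
  V = {[p2]}: π^{-1}(V) = {p2} ∉ τ ✗.
  V = {[p1=p4], [p2]}: π^{-1}(V) = {p1, p2, p4} ∈ τ ✓.
  V = {[p3=p5]}: π^{-1}(V) = {p3, p5} ∈ τ ✓.
  V = {[p1=p4], [p3=p5]}: π^{-1}(V) = {p1, p3, p4, p5} ∈ τ ✓.
  V = {[p2], [p3=p5]}: π^{-1}(V) = {p2, p3, p5} ∉ τ ✗.
  V = {[p1=p4], [p2], [p3=p5]}: π^{-1}(V) = {p1, p2, p3, p4, p5} ∈ τ ✓.
Open sets in the quotient: τ_Q = {{}, {[p1=p4]}, {[p1=p4], [p2]}, {[p3=p5]}, {[p1=p4], [p3=p5]}, {[p1=p4], [p2], [p3=p5]}} (6 elements).


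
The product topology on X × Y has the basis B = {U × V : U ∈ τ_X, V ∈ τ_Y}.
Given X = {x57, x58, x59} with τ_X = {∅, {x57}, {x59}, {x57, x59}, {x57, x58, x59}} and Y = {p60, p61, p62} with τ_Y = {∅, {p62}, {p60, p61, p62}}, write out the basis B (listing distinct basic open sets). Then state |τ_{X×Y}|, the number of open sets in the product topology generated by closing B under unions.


Basis B = {∅ × ∅, {x57} × {p62}, {x59} × {p62}, {x57, x59} × {p62}, {x57} × {p60, p61, p62}, {x57, x58, x59} × {p62}, {x59} × {p60, p61, p62}, {x57, x59} × {p60, p61, p62}, {x57, x58, x59} × {p60, p61, p62}}; |τ_{X×Y}| = 14.

Enumerate products U × V with U ∈ τ_X, V ∈ τ_Y (deduplicated):
  ∅ × ∅ = {} (∅)
  {x57} × {p62} = {(x57,p62)}
  {x59} × {p62} = {(x59,p62)}
  {x57, x59} × {p62} = {(x57,p62), (x59,p62)}
  {x57} × {p60, p61, p62} = {(x57,p60), (x57,p61), (x57,p62)}
  {x57, x58, x59} × {p62} = {(x57,p62), (x58,p62), (x59,p62)}
  {x59} × {p60, p61, p62} = {(x59,p60), (x59,p61), (x59,p62)}
  {x57, x59} × {p60, p61, p62} = {(x57,p60), (x57,p61), (x57,p62), (x59,p60), (x59,p61), (x59,p62)}
  {x57, x58, x59} × {p60, p61, p62} = {(x57,p60), (x57,p61), (x57,p62), (x58,p60), (x58,p61), (x58,p62), (x59,p60), (x59,p61), (x59,p62)}
These 9 distinct sets form the basis B.
Close under arbitrary unions to get τ_{X×Y}; counting gives |τ_{X×Y}| = 14.


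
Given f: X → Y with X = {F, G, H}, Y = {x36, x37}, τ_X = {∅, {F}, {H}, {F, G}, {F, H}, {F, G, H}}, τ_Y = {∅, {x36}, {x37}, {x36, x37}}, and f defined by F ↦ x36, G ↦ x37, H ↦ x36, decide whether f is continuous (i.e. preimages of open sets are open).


f is NOT continuous.

Compute f^{-1}(U) for each U ∈ τ_Y:
  U = ∅: f^{-1}(U) = ∅ ∈ τ_X ✓.
  U = {x36}: f^{-1}(U) = {F, H} ∈ τ_X ✓.
  U = {x37}: f^{-1}(U) = {G} ∉ τ_X ✗.
  U = {x36, x37}: f^{-1}(U) = {F, G, H} ∈ τ_X ✓.
Found U = {x37} with f^{-1}(U) = {G} not in τ_X. Therefore f is NOT continuous.


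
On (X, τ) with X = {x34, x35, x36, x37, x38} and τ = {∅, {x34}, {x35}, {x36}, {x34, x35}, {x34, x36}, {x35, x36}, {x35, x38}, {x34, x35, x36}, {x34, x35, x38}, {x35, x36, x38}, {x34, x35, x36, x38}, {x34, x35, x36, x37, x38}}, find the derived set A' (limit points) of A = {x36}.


A' = {x37}

For each x ∈ X, list the open sets U ∈ τ with x ∈ U, then check whether U ∩ (A ∖ {x}) ≠ ∅ for every such U.
  x = x34: open {x34} ∋ x has {x34} ∩ (A ∖ {x34}) = ∅, so x is NOT a limit point.
  x = x35: open {x35} ∋ x has {x35} ∩ (A ∖ {x35}) = ∅, so x is NOT a limit point.
  x = x36: open {x36} ∋ x has {x36} ∩ (A ∖ {x36}) = ∅, so x is NOT a limit point.
  x = x37: opens ∋ x are {x34, x35, x36, x37, x38}; each meets A ∖ {x37}, so x IS a limit point.
  x = x38: open {x35, x38} ∋ x has {x35, x38} ∩ (A ∖ {x38}) = ∅, so x is NOT a limit point.
Collecting: A' = {x37}.


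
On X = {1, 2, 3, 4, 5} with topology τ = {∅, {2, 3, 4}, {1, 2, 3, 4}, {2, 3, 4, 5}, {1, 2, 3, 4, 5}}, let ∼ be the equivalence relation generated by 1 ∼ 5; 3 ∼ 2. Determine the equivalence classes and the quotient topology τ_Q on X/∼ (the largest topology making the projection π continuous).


X/∼ = {[1=5], [2=3], [4]}; |τ_Q| = 3.

Equivalence classes: [1=5], [2=3], [4].
Quotient map π: X → X/∼ sends 1 ↦ [1=5], 2 ↦ [2=3], 3 ↦ [2=3], 4 ↦ [4], 5 ↦ [1=5].
For each subset V ⊆ X/∼, compute π^{-1}(V) ⊆ X and check whether π^{-1}(V) ∈ τ. V is open in τ_Q iff π^{-1}(V) ∈ τ.
  V = {}: π^{-1}(V) = ∅ ∈ τ ✓.
  V = {[1=5]}: π^{-1}(V) = {1, 5} ∉ τ ✗.
  V = {[2=3]}: π^{-1}(V) = {2, 3} ∉ τ ✗.
  V = {[1=5], [2=3]}: π^{-1}(V) = {1, 2, 3, 5} ∉ τ ✗.
  V = {[4]}: π^{-1}(V) = {4} ∉ τ ✗.
  V = {[1=5], [4]}: π^{-1}(V) = {1, 4, 5} ∉ τ ✗.
  V = {[2=3], [4]}: π^{-1}(V) = {2, 3, 4} ∈ τ ✓.
  V = {[1=5], [2=3], [4]}: π^{-1}(V) = {1, 2, 3, 4, 5} ∈ τ ✓.
Open sets in the quotient: τ_Q = {{}, {[2=3], [4]}, {[1=5], [2=3], [4]}} (3 elements).


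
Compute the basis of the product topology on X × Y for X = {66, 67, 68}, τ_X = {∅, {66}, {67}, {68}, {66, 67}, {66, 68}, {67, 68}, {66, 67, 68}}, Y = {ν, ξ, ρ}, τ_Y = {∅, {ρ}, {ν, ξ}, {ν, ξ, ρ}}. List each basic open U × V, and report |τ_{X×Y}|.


Basis B = {∅ × ∅, {66} × {ρ}, {67} × {ρ}, {68} × {ρ}, {66} × {ν, ξ}, {66, 67} × {ρ}, {66, 68} × {ρ}, {67} × {ν, ξ}, {67, 68} × {ρ}, {68} × {ν, ξ}, {66} × {ν, ξ, ρ}, {66, 67, 68} × {ρ}, {67} × {ν, ξ, ρ}, {68} × {ν, ξ, ρ}, {66, 67} × {ν, ξ}, {66, 68} × {ν, ξ}, {67, 68} × {ν, ξ}, {66, 67} × {ν, ξ, ρ}, {66, 68} × {ν, ξ, ρ}, {66, 67, 68} × {ν, ξ}, {67, 68} × {ν, ξ, ρ}, {66, 67, 68} × {ν, ξ, ρ}}; |τ_{X×Y}| = 64.

Enumerate products U × V with U ∈ τ_X, V ∈ τ_Y (deduplicated):
  ∅ × ∅ = {} (∅)
  {66} × {ρ} = {(66,ρ)}
  {67} × {ρ} = {(67,ρ)}
  {68} × {ρ} = {(68,ρ)}
  {66} × {ν, ξ} = {(66,ν), (66,ξ)}
  {66, 67} × {ρ} = {(66,ρ), (67,ρ)}
  {66, 68} × {ρ} = {(66,ρ), (68,ρ)}
  {67} × {ν, ξ} = {(67,ν), (67,ξ)}
  {67, 68} × {ρ} = {(67,ρ), (68,ρ)}
  {68} × {ν, ξ} = {(68,ν), (68,ξ)}
  {66} × {ν, ξ, ρ} = {(66,ν), (66,ξ), (66,ρ)}
  {66, 67, 68} × {ρ} = {(66,ρ), (67,ρ), (68,ρ)}
  {67} × {ν, ξ, ρ} = {(67,ν), (67,ξ), (67,ρ)}
  {68} × {ν, ξ, ρ} = {(68,ν), (68,ξ), (68,ρ)}
  {66, 67} × {ν, ξ} = {(66,ν), (66,ξ), (67,ν), (67,ξ)}
  {66, 68} × {ν, ξ} = {(66,ν), (66,ξ), (68,ν), (68,ξ)}
  {67, 68} × {ν, ξ} = {(67,ν), (67,ξ), (68,ν), (68,ξ)}
  {66, 67} × {ν, ξ, ρ} = {(66,ν), (66,ξ), (66,ρ), (67,ν), (67,ξ), (67,ρ)}
  {66, 68} × {ν, ξ, ρ} = {(66,ν), (66,ξ), (66,ρ), (68,ν), (68,ξ), (68,ρ)}
  {66, 67, 68} × {ν, ξ} = {(66,ν), (66,ξ), (67,ν), (67,ξ), (68,ν), (68,ξ)}
  {67, 68} × {ν, ξ, ρ} = {(67,ν), (67,ξ), (67,ρ), (68,ν), (68,ξ), (68,ρ)}
  {66, 67, 68} × {ν, ξ, ρ} = {(66,ν), (66,ξ), (66,ρ), (67,ν), (67,ξ), (67,ρ), (68,ν), (68,ξ), (68,ρ)}
These 22 distinct sets form the basis B.
Close under arbitrary unions to get τ_{X×Y}; counting gives |τ_{X×Y}| = 64.


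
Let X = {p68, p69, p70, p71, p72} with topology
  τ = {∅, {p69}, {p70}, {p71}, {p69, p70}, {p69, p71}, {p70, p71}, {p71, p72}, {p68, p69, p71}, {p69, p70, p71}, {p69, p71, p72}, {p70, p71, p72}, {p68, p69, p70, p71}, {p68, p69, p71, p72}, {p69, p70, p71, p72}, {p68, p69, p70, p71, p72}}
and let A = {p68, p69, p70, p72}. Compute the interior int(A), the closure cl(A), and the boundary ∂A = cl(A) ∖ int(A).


int(A) = {p69, p70}, cl(A) = {p68, p69, p70, p72}, ∂A = {p68, p72}.

Closed sets in (X, τ) are complements of opens:
  closed(X, τ) = {∅, {p68}, {p70}, {p72}, {p68, p69}, {p68, p70}, {p68, p72}, {p70, p72}, {p68, p69, p70}, {p68, p69, p72}, {p68, p70, p72}, {p68, p71, p72}, {p68, p69, p70, p72}, {p68, p69, p71, p72}, {p68, p70, p71, p72}, {p68, p69, p70, p71, p72}}.
int(A) = ⋃ {U ∈ τ : U ⊆ A}. Opens contained in A: ∅, {p69}, {p70}, {p69, p70}.
Taking the union of these: int(A) = {p69, p70}.
cl(A) = ⋂ {C closed : A ⊆ C}. Closed sets containing A: {p68, p69, p70, p72}, {p68, p69, p70, p71, p72}.
Intersecting these: cl(A) = {p68, p69, p70, p72}.
∂A = cl(A) ∖ int(A) = {p68, p69, p70, p72} ∖ {p69, p70} = {p68, p72}.


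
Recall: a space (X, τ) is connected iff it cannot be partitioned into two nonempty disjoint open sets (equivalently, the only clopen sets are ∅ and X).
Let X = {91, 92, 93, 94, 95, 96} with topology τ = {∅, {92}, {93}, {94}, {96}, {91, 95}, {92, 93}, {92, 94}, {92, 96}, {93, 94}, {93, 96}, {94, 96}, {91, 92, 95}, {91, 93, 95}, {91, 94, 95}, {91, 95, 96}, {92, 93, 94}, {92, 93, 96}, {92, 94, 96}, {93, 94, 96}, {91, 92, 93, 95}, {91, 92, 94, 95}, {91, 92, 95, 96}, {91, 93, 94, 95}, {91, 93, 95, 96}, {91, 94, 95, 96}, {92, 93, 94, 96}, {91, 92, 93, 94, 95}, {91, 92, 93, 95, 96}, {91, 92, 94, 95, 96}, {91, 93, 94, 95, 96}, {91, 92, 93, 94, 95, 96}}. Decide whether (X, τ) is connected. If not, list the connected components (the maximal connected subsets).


(X, τ) is disconnected; components = [{92}, {93}, {94}, {96}, {91, 95}].

Find clopen sets (U ∈ τ with X ∖ U ∈ τ):
  U = ∅, X ∖ U = {91, 92, 93, 94, 95, 96} — both open, so U is clopen.
  U = {92}, X ∖ U = {91, 93, 94, 95, 96} — both open, so U is clopen.
  U = {93}, X ∖ U = {91, 92, 94, 95, 96} — both open, so U is clopen.
  U = {94}, X ∖ U = {91, 92, 93, 95, 96} — both open, so U is clopen.
  U = {96}, X ∖ U = {91, 92, 93, 94, 95} — both open, so U is clopen.
  U = {91, 95}, X ∖ U = {92, 93, 94, 96} — both open, so U is clopen.
  U = {92, 93}, X ∖ U = {91, 94, 95, 96} — both open, so U is clopen.
  U = {92, 94}, X ∖ U = {91, 93, 95, 96} — both open, so U is clopen.
  U = {92, 96}, X ∖ U = {91, 93, 94, 95} — both open, so U is clopen.
  U = {93, 94}, X ∖ U = {91, 92, 95, 96} — both open, so U is clopen.
  U = {93, 96}, X ∖ U = {91, 92, 94, 95} — both open, so U is clopen.
  U = {94, 96}, X ∖ U = {91, 92, 93, 95} — both open, so U is clopen.
  U = {91, 92, 95}, X ∖ U = {93, 94, 96} — both open, so U is clopen.
  U = {91, 93, 95}, X ∖ U = {92, 94, 96} — both open, so U is clopen.
  U = {91, 94, 95}, X ∖ U = {92, 93, 96} — both open, so U is clopen.
  U = {91, 95, 96}, X ∖ U = {92, 93, 94} — both open, so U is clopen.
  U = {92, 93, 94}, X ∖ U = {91, 95, 96} — both open, so U is clopen.
  U = {92, 93, 96}, X ∖ U = {91, 94, 95} — both open, so U is clopen.
  U = {92, 94, 96}, X ∖ U = {91, 93, 95} — both open, so U is clopen.
  U = {93, 94, 96}, X ∖ U = {91, 92, 95} — both open, so U is clopen.
  U = {91, 92, 93, 95}, X ∖ U = {94, 96} — both open, so U is clopen.
  U = {91, 92, 94, 95}, X ∖ U = {93, 96} — both open, so U is clopen.
  U = {91, 92, 95, 96}, X ∖ U = {93, 94} — both open, so U is clopen.
  U = {91, 93, 94, 95}, X ∖ U = {92, 96} — both open, so U is clopen.
  U = {91, 93, 95, 96}, X ∖ U = {92, 94} — both open, so U is clopen.
  U = {91, 94, 95, 96}, X ∖ U = {92, 93} — both open, so U is clopen.
  U = {92, 93, 94, 96}, X ∖ U = {91, 95} — both open, so U is clopen.
  U = {91, 92, 93, 94, 95}, X ∖ U = {96} — both open, so U is clopen.
  U = {91, 92, 93, 95, 96}, X ∖ U = {94} — both open, so U is clopen.
  U = {91, 92, 94, 95, 96}, X ∖ U = {93} — both open, so U is clopen.
  U = {91, 93, 94, 95, 96}, X ∖ U = {92} — both open, so U is clopen.
  U = {91, 92, 93, 94, 95, 96}, X ∖ U = ∅ — both open, so U is clopen.
Nontrivial clopen(s) exist: e.g. {91, 92, 93, 94, 95}. So (X, τ) is disconnected.
Compute connected components by grouping points that agree on all clopens:
  component: {92}
  component: {93}
  component: {94}
  component: {96}
  component: {91, 95}


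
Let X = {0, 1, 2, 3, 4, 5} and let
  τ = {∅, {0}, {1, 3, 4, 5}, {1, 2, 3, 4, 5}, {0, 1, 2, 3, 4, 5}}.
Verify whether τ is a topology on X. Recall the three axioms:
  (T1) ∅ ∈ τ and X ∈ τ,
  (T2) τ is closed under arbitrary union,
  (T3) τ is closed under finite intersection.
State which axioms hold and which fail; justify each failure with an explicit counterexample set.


τ is NOT a topology on X.

Axiom (T1): ∅ ∈ τ? Yes; X ∈ τ? Yes.
Axiom (T2/T3): check pairwise unions and intersections of members of τ.
Counterexample for (T2): {0} ∪ {1, 3, 4, 5} = {0, 1, 3, 4, 5} ∉ τ. Therefore τ is NOT a topology.


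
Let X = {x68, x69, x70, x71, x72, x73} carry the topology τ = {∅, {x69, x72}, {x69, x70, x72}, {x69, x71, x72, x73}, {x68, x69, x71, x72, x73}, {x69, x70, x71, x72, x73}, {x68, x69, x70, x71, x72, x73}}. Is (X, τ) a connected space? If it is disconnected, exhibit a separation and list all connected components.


(X, τ) is connected.

Find clopen sets (U ∈ τ with X ∖ U ∈ τ):
  U = ∅, X ∖ U = {x68, x69, x70, x71, x72, x73} — both open, so U is clopen.
  U = {x68, x69, x70, x71, x72, x73}, X ∖ U = ∅ — both open, so U is clopen.
Only trivial clopens (∅ and X) exist, so (X, τ) is connected.
Compute connected components by grouping points that agree on all clopens:
  component: {x68, x69, x70, x71, x72, x73}


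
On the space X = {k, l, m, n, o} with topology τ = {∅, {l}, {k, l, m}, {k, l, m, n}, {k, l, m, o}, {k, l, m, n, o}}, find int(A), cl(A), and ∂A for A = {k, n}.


int(A) = ∅, cl(A) = {k, m, n, o}, ∂A = {k, m, n, o}.

Closed sets in (X, τ) are complements of opens:
  closed(X, τ) = {∅, {n}, {o}, {n, o}, {k, m, n, o}, {k, l, m, n, o}}.
int(A) = ⋃ {U ∈ τ : U ⊆ A}. Opens contained in A: ∅.
Taking the union of these: int(A) = ∅.
cl(A) = ⋂ {C closed : A ⊆ C}. Closed sets containing A: {k, m, n, o}, {k, l, m, n, o}.
Intersecting these: cl(A) = {k, m, n, o}.
∂A = cl(A) ∖ int(A) = {k, m, n, o} ∖ ∅ = {k, m, n, o}.


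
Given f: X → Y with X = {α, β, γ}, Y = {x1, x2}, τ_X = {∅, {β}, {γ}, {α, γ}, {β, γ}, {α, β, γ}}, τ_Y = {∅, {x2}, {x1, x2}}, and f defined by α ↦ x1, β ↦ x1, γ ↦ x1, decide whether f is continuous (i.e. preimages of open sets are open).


f IS continuous.

Compute f^{-1}(U) for each U ∈ τ_Y:
  U = ∅: f^{-1}(U) = ∅ ∈ τ_X ✓.
  U = {x2}: f^{-1}(U) = ∅ ∈ τ_X ✓.
  U = {x1, x2}: f^{-1}(U) = {α, β, γ} ∈ τ_X ✓.
Every preimage lies in τ_X, so f IS continuous.


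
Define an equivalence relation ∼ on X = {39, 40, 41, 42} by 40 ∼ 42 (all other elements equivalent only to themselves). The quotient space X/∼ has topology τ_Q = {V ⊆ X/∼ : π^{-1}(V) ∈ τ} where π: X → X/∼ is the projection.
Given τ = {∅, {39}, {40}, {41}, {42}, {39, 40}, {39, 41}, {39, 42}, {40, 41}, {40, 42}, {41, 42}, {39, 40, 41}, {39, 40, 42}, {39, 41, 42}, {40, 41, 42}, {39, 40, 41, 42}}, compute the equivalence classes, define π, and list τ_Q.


X/∼ = {[39], [40=42], [41]}; |τ_Q| = 8.

Equivalence classes: [39], [40=42], [41].
Quotient map π: X → X/∼ sends 39 ↦ [39], 40 ↦ [40=42], 41 ↦ [41], 42 ↦ [40=42].
For each subset V ⊆ X/∼, compute π^{-1}(V) ⊆ X and check whether π^{-1}(V) ∈ τ. V is open in τ_Q iff π^{-1}(V) ∈ τ.
  V = {}: π^{-1}(V) = ∅ ∈ τ ✓.
  V = {[39]}: π^{-1}(V) = {39} ∈ τ ✓.
  V = {[40=42]}: π^{-1}(V) = {40, 42} ∈ τ ✓.
  V = {[39], [40=42]}: π^{-1}(V) = {39, 40, 42} ∈ τ ✓.
  V = {[41]}: π^{-1}(V) = {41} ∈ τ ✓.
  V = {[39], [41]}: π^{-1}(V) = {39, 41} ∈ τ ✓.
  V = {[40=42], [41]}: π^{-1}(V) = {40, 41, 42} ∈ τ ✓.
  V = {[39], [40=42], [41]}: π^{-1}(V) = {39, 40, 41, 42} ∈ τ ✓.
Open sets in the quotient: τ_Q = {{}, {[39]}, {[40=42]}, {[39], [40=42]}, {[41]}, {[39], [41]}, {[40=42], [41]}, {[39], [40=42], [41]}} (8 elements).


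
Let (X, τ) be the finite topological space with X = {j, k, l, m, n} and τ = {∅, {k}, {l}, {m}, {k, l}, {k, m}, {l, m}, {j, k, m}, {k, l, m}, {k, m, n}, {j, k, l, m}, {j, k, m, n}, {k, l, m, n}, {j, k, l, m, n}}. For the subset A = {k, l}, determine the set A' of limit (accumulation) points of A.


A' = {j, n}

For each x ∈ X, list the open sets U ∈ τ with x ∈ U, then check whether U ∩ (A ∖ {x}) ≠ ∅ for every such U.
  x = j: opens ∋ x are {j, k, m}, {j, k, l, m}, {j, k, m, n}, {j, k, l, m, n}; each meets A ∖ {j}, so x IS a limit point.
  x = k: open {k} ∋ x has {k} ∩ (A ∖ {k}) = ∅, so x is NOT a limit point.
  x = l: open {l} ∋ x has {l} ∩ (A ∖ {l}) = ∅, so x is NOT a limit point.
  x = m: open {m} ∋ x has {m} ∩ (A ∖ {m}) = ∅, so x is NOT a limit point.
  x = n: opens ∋ x are {k, m, n}, {j, k, m, n}, {k, l, m, n}, {j, k, l, m, n}; each meets A ∖ {n}, so x IS a limit point.
Collecting: A' = {j, n}.


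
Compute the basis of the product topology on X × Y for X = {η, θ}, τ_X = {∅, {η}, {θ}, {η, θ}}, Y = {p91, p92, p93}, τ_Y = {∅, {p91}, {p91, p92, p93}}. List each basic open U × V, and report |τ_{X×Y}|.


Basis B = {∅ × ∅, {η} × {p91}, {θ} × {p91}, {η, θ} × {p91}, {η} × {p91, p92, p93}, {θ} × {p91, p92, p93}, {η, θ} × {p91, p92, p93}}; |τ_{X×Y}| = 9.

Enumerate products U × V with U ∈ τ_X, V ∈ τ_Y (deduplicated):
  ∅ × ∅ = {} (∅)
  {η} × {p91} = {(η,p91)}
  {θ} × {p91} = {(θ,p91)}
  {η, θ} × {p91} = {(η,p91), (θ,p91)}
  {η} × {p91, p92, p93} = {(η,p91), (η,p92), (η,p93)}
  {θ} × {p91, p92, p93} = {(θ,p91), (θ,p92), (θ,p93)}
  {η, θ} × {p91, p92, p93} = {(η,p91), (η,p92), (η,p93), (θ,p91), (θ,p92), (θ,p93)}
These 7 distinct sets form the basis B.
Close under arbitrary unions to get τ_{X×Y}; counting gives |τ_{X×Y}| = 9.


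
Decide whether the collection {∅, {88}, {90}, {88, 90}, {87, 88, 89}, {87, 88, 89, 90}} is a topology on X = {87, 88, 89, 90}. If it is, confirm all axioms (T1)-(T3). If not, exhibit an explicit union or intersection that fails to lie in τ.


τ IS a topology on X.

Axiom (T1): ∅ ∈ τ? Yes; X ∈ τ? Yes.
Axiom (T2/T3): check pairwise unions and intersections of members of τ.
All pairwise intersections and unions checked — each lies in τ. Therefore τ satisfies (T1), (T2), (T3): it IS a topology on X.


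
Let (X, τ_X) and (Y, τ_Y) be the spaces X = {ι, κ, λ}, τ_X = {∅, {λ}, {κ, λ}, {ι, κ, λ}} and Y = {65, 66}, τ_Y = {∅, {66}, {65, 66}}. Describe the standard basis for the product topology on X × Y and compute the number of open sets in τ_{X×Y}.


Basis B = {∅ × ∅, {λ} × {66}, {κ, λ} × {66}, {λ} × {65, 66}, {ι, κ, λ} × {66}, {κ, λ} × {65, 66}, {ι, κ, λ} × {65, 66}}; |τ_{X×Y}| = 10.

Enumerate products U × V with U ∈ τ_X, V ∈ τ_Y (deduplicated):
  ∅ × ∅ = {} (∅)
  {λ} × {66} = {(λ,66)}
  {κ, λ} × {66} = {(κ,66), (λ,66)}
  {λ} × {65, 66} = {(λ,65), (λ,66)}
  {ι, κ, λ} × {66} = {(ι,66), (κ,66), (λ,66)}
  {κ, λ} × {65, 66} = {(κ,65), (κ,66), (λ,65), (λ,66)}
  {ι, κ, λ} × {65, 66} = {(ι,65), (ι,66), (κ,65), (κ,66), (λ,65), (λ,66)}
These 7 distinct sets form the basis B.
Close under arbitrary unions to get τ_{X×Y}; counting gives |τ_{X×Y}| = 10.


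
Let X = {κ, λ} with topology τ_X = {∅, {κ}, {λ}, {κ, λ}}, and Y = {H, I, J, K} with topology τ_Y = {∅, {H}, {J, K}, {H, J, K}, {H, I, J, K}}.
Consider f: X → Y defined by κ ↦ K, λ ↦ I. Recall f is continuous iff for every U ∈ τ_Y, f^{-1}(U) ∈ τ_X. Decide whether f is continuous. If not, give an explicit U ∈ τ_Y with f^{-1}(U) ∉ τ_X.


f IS continuous.

Compute f^{-1}(U) for each U ∈ τ_Y:
  U = ∅: f^{-1}(U) = ∅ ∈ τ_X ✓.
  U = {H}: f^{-1}(U) = ∅ ∈ τ_X ✓.
  U = {J, K}: f^{-1}(U) = {κ} ∈ τ_X ✓.
  U = {H, J, K}: f^{-1}(U) = {κ} ∈ τ_X ✓.
  U = {H, I, J, K}: f^{-1}(U) = {κ, λ} ∈ τ_X ✓.
Every preimage lies in τ_X, so f IS continuous.


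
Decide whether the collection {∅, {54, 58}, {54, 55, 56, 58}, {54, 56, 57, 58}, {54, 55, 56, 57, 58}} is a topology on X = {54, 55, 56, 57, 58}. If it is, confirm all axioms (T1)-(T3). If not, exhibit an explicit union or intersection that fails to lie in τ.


τ is NOT a topology on X.

Axiom (T1): ∅ ∈ τ? Yes; X ∈ τ? Yes.
Axiom (T2/T3): check pairwise unions and intersections of members of τ.
Counterexample for (T3): {54, 55, 56, 58} ∩ {54, 56, 57, 58} = {54, 56, 58} ∉ τ. Therefore τ is NOT a topology.


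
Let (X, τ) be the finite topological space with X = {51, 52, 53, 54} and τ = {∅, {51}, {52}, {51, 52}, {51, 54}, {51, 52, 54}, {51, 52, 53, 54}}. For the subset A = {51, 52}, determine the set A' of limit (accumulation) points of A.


A' = {53, 54}

For each x ∈ X, list the open sets U ∈ τ with x ∈ U, then check whether U ∩ (A ∖ {x}) ≠ ∅ for every such U.
  x = 51: open {51} ∋ x has {51} ∩ (A ∖ {51}) = ∅, so x is NOT a limit point.
  x = 52: open {52} ∋ x has {52} ∩ (A ∖ {52}) = ∅, so x is NOT a limit point.
  x = 53: opens ∋ x are {51, 52, 53, 54}; each meets A ∖ {53}, so x IS a limit point.
  x = 54: opens ∋ x are {51, 54}, {51, 52, 54}, {51, 52, 53, 54}; each meets A ∖ {54}, so x IS a limit point.
Collecting: A' = {53, 54}.


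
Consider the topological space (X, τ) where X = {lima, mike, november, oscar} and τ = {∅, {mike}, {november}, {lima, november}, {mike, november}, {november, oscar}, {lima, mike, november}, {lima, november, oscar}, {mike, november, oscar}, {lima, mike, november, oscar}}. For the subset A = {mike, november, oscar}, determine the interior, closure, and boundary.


int(A) = {mike, november, oscar}, cl(A) = {lima, mike, november, oscar}, ∂A = {lima}.

Closed sets in (X, τ) are complements of opens:
  closed(X, τ) = {∅, {lima}, {mike}, {oscar}, {lima, mike}, {lima, oscar}, {mike, oscar}, {lima, mike, oscar}, {lima, november, oscar}, {lima, mike, november, oscar}}.
int(A) = ⋃ {U ∈ τ : U ⊆ A}. Opens contained in A: ∅, {mike}, {november}, {mike, november}, {november, oscar}, {mike, november, oscar}.
Taking the union of these: int(A) = {mike, november, oscar}.
cl(A) = ⋂ {C closed : A ⊆ C}. Closed sets containing A: {lima, mike, november, oscar}.
Intersecting these: cl(A) = {lima, mike, november, oscar}.
∂A = cl(A) ∖ int(A) = {lima, mike, november, oscar} ∖ {mike, november, oscar} = {lima}.


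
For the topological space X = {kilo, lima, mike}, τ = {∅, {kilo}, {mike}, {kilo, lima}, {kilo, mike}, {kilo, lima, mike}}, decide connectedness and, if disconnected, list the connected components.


(X, τ) is disconnected; components = [{mike}, {kilo, lima}].

Find clopen sets (U ∈ τ with X ∖ U ∈ τ):
  U = ∅, X ∖ U = {kilo, lima, mike} — both open, so U is clopen.
  U = {mike}, X ∖ U = {kilo, lima} — both open, so U is clopen.
  U = {kilo, lima}, X ∖ U = {mike} — both open, so U is clopen.
  U = {kilo, lima, mike}, X ∖ U = ∅ — both open, so U is clopen.
Nontrivial clopen(s) exist: e.g. {mike}. So (X, τ) is disconnected.
Compute connected components by grouping points that agree on all clopens:
  component: {mike}
  component: {kilo, lima}


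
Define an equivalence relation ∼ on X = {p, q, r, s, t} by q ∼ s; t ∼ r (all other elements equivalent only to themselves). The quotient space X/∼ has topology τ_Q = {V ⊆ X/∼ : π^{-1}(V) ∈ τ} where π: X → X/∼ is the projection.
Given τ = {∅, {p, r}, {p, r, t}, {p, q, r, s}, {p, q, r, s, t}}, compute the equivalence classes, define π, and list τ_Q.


X/∼ = {[p], [q=s], [r=t]}; |τ_Q| = 3.

Equivalence classes: [p], [q=s], [r=t].
Quotient map π: X → X/∼ sends p ↦ [p], q ↦ [q=s], r ↦ [r=t], s ↦ [q=s], t ↦ [r=t].
For each subset V ⊆ X/∼, compute π^{-1}(V) ⊆ X and check whether π^{-1}(V) ∈ τ. V is open in τ_Q iff π^{-1}(V) ∈ τ.
  V = {}: π^{-1}(V) = ∅ ∈ τ ✓.
  V = {[p]}: π^{-1}(V) = {p} ∉ τ ✗.
  V = {[q=s]}: π^{-1}(V) = {q, s} ∉ τ ✗.
  V = {[p], [q=s]}: π^{-1}(V) = {p, q, s} ∉ τ ✗.
  V = {[r=t]}: π^{-1}(V) = {r, t} ∉ τ ✗.
  V = {[p], [r=t]}: π^{-1}(V) = {p, r, t} ∈ τ ✓.
  V = {[q=s], [r=t]}: π^{-1}(V) = {q, r, s, t} ∉ τ ✗.
  V = {[p], [q=s], [r=t]}: π^{-1}(V) = {p, q, r, s, t} ∈ τ ✓.
Open sets in the quotient: τ_Q = {{}, {[p], [r=t]}, {[p], [q=s], [r=t]}} (3 elements).


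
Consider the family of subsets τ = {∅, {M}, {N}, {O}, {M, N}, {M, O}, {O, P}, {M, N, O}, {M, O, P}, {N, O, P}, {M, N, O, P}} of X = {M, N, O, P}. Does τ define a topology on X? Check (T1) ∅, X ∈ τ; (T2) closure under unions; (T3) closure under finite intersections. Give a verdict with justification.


τ is NOT a topology on X.

Axiom (T1): ∅ ∈ τ? Yes; X ∈ τ? Yes.
Axiom (T2/T3): check pairwise unions and intersections of members of τ.
Counterexample for (T2): {N} ∪ {O} = {N, O} ∉ τ. Therefore τ is NOT a topology.


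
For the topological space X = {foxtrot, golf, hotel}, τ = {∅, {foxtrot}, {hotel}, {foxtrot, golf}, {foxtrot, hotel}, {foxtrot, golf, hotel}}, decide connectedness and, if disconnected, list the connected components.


(X, τ) is disconnected; components = [{hotel}, {foxtrot, golf}].

Find clopen sets (U ∈ τ with X ∖ U ∈ τ):
  U = ∅, X ∖ U = {foxtrot, golf, hotel} — both open, so U is clopen.
  U = {hotel}, X ∖ U = {foxtrot, golf} — both open, so U is clopen.
  U = {foxtrot, golf}, X ∖ U = {hotel} — both open, so U is clopen.
  U = {foxtrot, golf, hotel}, X ∖ U = ∅ — both open, so U is clopen.
Nontrivial clopen(s) exist: e.g. {hotel}. So (X, τ) is disconnected.
Compute connected components by grouping points that agree on all clopens:
  component: {hotel}
  component: {foxtrot, golf}


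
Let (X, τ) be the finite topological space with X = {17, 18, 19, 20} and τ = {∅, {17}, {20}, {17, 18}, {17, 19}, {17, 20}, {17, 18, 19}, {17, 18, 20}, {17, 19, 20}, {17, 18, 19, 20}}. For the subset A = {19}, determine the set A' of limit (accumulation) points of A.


A' = ∅

For each x ∈ X, list the open sets U ∈ τ with x ∈ U, then check whether U ∩ (A ∖ {x}) ≠ ∅ for every such U.
  x = 17: open {17} ∋ x has {17} ∩ (A ∖ {17}) = ∅, so x is NOT a limit point.
  x = 18: open {17, 18} ∋ x has {17, 18} ∩ (A ∖ {18}) = ∅, so x is NOT a limit point.
  x = 19: open {17, 19} ∋ x has {17, 19} ∩ (A ∖ {19}) = ∅, so x is NOT a limit point.
  x = 20: open {20} ∋ x has {20} ∩ (A ∖ {20}) = ∅, so x is NOT a limit point.
Collecting: A' = ∅.


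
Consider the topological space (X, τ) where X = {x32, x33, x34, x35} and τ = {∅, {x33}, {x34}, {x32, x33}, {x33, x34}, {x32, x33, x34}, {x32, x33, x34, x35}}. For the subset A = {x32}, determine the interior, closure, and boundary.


int(A) = ∅, cl(A) = {x32, x35}, ∂A = {x32, x35}.

Closed sets in (X, τ) are complements of opens:
  closed(X, τ) = {∅, {x35}, {x32, x35}, {x34, x35}, {x32, x33, x35}, {x32, x34, x35}, {x32, x33, x34, x35}}.
int(A) = ⋃ {U ∈ τ : U ⊆ A}. Opens contained in A: ∅.
Taking the union of these: int(A) = ∅.
cl(A) = ⋂ {C closed : A ⊆ C}. Closed sets containing A: {x32, x35}, {x32, x33, x35}, {x32, x34, x35}, {x32, x33, x34, x35}.
Intersecting these: cl(A) = {x32, x35}.
∂A = cl(A) ∖ int(A) = {x32, x35} ∖ ∅ = {x32, x35}.
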